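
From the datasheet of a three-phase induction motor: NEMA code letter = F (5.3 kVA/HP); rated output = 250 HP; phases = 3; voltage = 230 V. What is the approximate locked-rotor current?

3330 A

S_LR = 5.3 × 250 = 1325 kVA
I_LR = S_LR/(√3·V_L) = 1325000/(1.732×230) = 3330 A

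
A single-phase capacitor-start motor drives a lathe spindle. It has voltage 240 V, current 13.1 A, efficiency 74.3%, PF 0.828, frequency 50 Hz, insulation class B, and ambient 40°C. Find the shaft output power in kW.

P_in = V·I·cosφ = 240 × 13.1 × 0.828 = 2603 W
P_out = η·P_in = 0.743 × 2603 = 1934 W

1.93 kW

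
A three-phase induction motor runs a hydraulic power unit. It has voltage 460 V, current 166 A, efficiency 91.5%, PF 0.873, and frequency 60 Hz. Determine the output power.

P_in = √3·V·I·cosφ = 1.732 × 460 × 166 × 0.873 = 115459 W
P_out = η·P_in = 0.915 × 115459 = 105645 W

106 kW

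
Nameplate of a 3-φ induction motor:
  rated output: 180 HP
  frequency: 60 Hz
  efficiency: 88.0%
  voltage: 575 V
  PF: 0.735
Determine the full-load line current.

208 A

P_out = 180 × 746 = 134280 W
P_in = P_out / η = 134280 / 0.880 = 152591 W
I_L = P_in / (√3·V_L·cosφ) = 152591 / (1.732 × 575 × 0.735) = 208 A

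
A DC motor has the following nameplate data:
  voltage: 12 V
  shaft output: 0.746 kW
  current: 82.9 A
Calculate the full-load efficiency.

P_out = 0.746 kW = 746 W
P_in = V·I = 12 × 82.9 = 995 W
η = P_out / P_in = 746 / 995 = 0.750 = 75.0%

75.0 %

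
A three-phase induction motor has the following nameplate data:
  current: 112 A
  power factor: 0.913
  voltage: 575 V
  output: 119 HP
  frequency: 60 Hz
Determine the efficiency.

P_out = 119 × 746 = 88774 W
P_in = √3·V_L·I_L·cosφ = 1.732 × 575 × 112 × 0.913 = 101837 W
η = P_out / P_in = 88774 / 101837 = 0.872 = 87.2%

87.2 %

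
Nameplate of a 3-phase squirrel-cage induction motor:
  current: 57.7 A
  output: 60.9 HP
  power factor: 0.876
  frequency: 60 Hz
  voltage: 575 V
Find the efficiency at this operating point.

P_out = 60.9 × 746 = 45431 W
P_in = √3·V_L·I_L·cosφ = 1.732 × 575 × 57.7 × 0.876 = 50338 W
η = P_out / P_in = 45431 / 50338 = 0.903 = 90.3%

90.3 %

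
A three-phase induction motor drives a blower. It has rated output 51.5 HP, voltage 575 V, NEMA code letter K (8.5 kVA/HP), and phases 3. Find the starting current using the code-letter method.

S_LR = 8.5 × 51.5 = 437.75 kVA
I_LR = S_LR/(√3·V_L) = 437750/(1.732×575) = 440 A

440 A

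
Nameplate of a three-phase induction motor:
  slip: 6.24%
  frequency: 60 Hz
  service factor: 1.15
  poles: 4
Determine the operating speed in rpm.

1688 rpm

n_s = 120f/p = 120×60/4 = 1800 rpm
n = n_s(1 − s) = 1800 × (1 − 0.0624) = 1688 rpm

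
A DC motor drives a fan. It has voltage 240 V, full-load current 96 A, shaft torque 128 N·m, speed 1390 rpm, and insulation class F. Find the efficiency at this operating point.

ω = 2π × 1390/60 = 145.6 rad/s; P_out = τω = 128 × 145.6 = 18637 W
P_in = V·I = 240 × 96 = 23040 W
η = P_out / P_in = 18637 / 23040 = 0.809 = 80.9%

80.9 %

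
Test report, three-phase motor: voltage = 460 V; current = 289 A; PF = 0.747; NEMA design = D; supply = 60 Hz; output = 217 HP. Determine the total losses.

10.1 kW

P_in = √3·V·I·cosφ = 1.732×460×289×0.747 = 171998 W
P_out = 217×746 = 161882 W
Losses = P_in − P_out = 171998 − 161882 = 10116 W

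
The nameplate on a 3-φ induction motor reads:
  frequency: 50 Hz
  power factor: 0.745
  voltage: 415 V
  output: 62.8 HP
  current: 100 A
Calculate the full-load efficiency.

P_out = 62.8 × 746 = 46849 W
P_in = √3·V_L·I_L·cosφ = 1.732 × 415 × 100 × 0.745 = 53549 W
η = P_out / P_in = 46849 / 53549 = 0.875 = 87.5%

87.5 %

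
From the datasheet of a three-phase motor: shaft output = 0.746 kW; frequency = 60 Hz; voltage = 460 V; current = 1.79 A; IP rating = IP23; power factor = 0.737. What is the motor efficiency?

71.0 %

P_out = 0.746 kW = 746 W
P_in = √3·V_L·I_L·cosφ = 1.732 × 460 × 1.79 × 0.737 = 1051 W
η = P_out / P_in = 746 / 1051 = 0.710 = 71.0%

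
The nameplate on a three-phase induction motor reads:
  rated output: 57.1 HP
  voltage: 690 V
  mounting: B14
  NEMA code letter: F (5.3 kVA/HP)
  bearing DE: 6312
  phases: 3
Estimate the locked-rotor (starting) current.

S_LR = 5.3 × 57.1 = 302.63 kVA
I_LR = S_LR/(√3·V_L) = 302630/(1.732×690) = 253 A

253 A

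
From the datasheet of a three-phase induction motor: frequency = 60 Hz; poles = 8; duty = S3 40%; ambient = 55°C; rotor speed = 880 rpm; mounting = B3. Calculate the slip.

n_s = 120f/p = 120×60/8 = 900 rpm
s = (n_s − n)/n_s = (900 − 880)/900 = 0.0222

2.22 %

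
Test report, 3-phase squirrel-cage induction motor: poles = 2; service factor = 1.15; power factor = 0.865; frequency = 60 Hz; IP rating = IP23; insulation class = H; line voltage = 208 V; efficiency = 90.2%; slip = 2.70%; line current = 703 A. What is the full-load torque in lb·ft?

P_in = √3·V·I·cosφ = 1.732 × 208 × 703 × 0.865 = 219070 W
P_out = η·P_in = 0.902 × 219070 = 197601 W
n_s = 120×60/2 = 3600 rpm; n = 3600×(1−0.027) = 3503 rpm
ω = 2π×3503/60 = 366.8 rad/s
τ = P_out/ω = 197601/366.8 = 538.7 N·m
In lb·ft: 538.7/1.356 = 397 lb·ft

397 lb·ft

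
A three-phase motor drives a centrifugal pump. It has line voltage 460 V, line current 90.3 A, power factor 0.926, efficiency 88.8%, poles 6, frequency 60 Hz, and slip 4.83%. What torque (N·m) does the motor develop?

495 N·m

P_in = √3·V·I·cosφ = 1.732 × 460 × 90.3 × 0.926 = 66620 W
P_out = η·P_in = 0.888 × 66620 = 59159 W
n_s = 120×60/6 = 1200 rpm; n = 1200×(1−0.0483) = 1142 rpm
ω = 2π×1142/60 = 119.6 rad/s
τ = P_out/ω = 59159/119.6 = 495 N·m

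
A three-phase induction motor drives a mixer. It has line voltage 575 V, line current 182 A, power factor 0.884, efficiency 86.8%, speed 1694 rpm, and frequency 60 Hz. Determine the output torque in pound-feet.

P_in = √3·V·I·cosφ = 1.732 × 575 × 182 × 0.884 = 160228 W
P_out = η·P_in = 0.868 × 160228 = 139078 W
n = 1694 rpm
ω = 2π×1694/60 = 177.4 rad/s
τ = P_out/ω = 139078/177.4 = 784 N·m
In lb·ft: 784/1.356 = 578 lb·ft

578 lb·ft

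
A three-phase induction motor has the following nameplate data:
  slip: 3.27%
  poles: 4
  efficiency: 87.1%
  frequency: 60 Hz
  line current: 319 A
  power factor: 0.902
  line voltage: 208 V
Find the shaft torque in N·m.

495 N·m

P_in = √3·V·I·cosφ = 1.732 × 208 × 319 × 0.902 = 103659 W
P_out = η·P_in = 0.871 × 103659 = 90287 W
n_s = 120×60/4 = 1800 rpm; n = 1800×(1−0.0327) = 1741 rpm
ω = 2π×1741/60 = 182.3 rad/s
τ = P_out/ω = 90287/182.3 = 495 N·m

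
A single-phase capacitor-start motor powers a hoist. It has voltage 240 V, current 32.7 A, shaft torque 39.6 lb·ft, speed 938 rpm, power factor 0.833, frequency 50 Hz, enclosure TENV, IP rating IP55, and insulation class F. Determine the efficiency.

80.7 %

τ = 39.6 lb·ft × 1.356 = 53.7 N·m
ω = 2π × 938/60 = 98.23 rad/s; P_out = τω = 53.7 × 98.23 = 5275 W
P_in = V·I·cosφ = 240 × 32.7 × 0.833 = 6537 W
η = P_out / P_in = 5275 / 6537 = 0.807 = 80.7%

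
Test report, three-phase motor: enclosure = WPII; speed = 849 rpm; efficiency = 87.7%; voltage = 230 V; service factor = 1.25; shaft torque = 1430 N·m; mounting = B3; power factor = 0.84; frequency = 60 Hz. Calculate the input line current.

ω = 2π×849/60 = 88.91 rad/s; P_out = τω = 1430 × 88.91 = 127141 W
P_in = P_out / η = 127141 / 0.877 = 144973 W
I_L = P_in / (√3·V_L·cosφ) = 144973 / (1.732 × 230 × 0.84) = 433 A

433 A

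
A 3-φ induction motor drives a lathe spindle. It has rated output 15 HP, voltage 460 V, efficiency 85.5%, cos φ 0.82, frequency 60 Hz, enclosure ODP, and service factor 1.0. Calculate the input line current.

20 A

P_out = 15 × 746 = 11190 W
P_in = P_out / η = 11190 / 0.855 = 13088 W
I_L = P_in / (√3·V_L·cosφ) = 13088 / (1.732 × 460 × 0.82) = 20 A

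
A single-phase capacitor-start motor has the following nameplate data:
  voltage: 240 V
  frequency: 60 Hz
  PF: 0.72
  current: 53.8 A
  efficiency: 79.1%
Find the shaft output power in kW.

P_in = V·I·cosφ = 240 × 53.8 × 0.72 = 9297 W
P_out = η·P_in = 0.791 × 9297 = 7354 W

7.35 kW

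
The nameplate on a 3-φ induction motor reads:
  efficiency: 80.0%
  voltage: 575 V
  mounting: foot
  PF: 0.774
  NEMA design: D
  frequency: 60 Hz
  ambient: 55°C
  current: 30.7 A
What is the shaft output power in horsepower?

25.4 HP

P_in = √3·V·I·cosφ = 1.732 × 575 × 30.7 × 0.774 = 23664 W
P_out = η·P_in = 0.8 × 23664 = 18931 W
= 18931/746 = 25.4 HP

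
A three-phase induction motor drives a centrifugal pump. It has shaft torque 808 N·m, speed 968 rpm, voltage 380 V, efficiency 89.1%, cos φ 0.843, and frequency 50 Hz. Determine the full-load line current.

ω = 2π×968/60 = 101.4 rad/s; P_out = τω = 808 × 101.4 = 81931 W
P_in = P_out / η = 81931 / 0.891 = 91954 W
I_L = P_in / (√3·V_L·cosφ) = 91954 / (1.732 × 380 × 0.843) = 166 A

166 A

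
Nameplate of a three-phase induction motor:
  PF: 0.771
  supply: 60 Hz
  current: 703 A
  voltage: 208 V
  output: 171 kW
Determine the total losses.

24.3 kW

P_in = √3·V·I·cosφ = 1.732×208×703×0.771 = 195263 W
P_out = 171000 W
Losses = P_in − P_out = 195263 − 171000 = 24263 W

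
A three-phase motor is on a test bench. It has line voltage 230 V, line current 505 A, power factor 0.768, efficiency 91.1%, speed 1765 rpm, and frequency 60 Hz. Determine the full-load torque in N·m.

P_in = √3·V·I·cosφ = 1.732 × 230 × 505 × 0.768 = 154500 W
P_out = η·P_in = 0.911 × 154500 = 140750 W
n = 1765 rpm
ω = 2π×1765/60 = 184.8 rad/s
τ = P_out/ω = 140750/184.8 = 762 N·m

762 N·m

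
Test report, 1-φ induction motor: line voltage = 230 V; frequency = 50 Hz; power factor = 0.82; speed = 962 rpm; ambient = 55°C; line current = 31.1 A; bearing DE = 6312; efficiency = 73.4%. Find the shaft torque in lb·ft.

31.5 lb·ft

P_in = V·I·cosφ = 230 × 31.1 × 0.82 = 5865 W
P_out = η·P_in = 0.734 × 5865 = 4305 W
n = 962 rpm
ω = 2π×962/60 = 100.7 rad/s
τ = P_out/ω = 4305/100.7 = 42.75 N·m
In lb·ft: 42.75/1.356 = 31.5 lb·ft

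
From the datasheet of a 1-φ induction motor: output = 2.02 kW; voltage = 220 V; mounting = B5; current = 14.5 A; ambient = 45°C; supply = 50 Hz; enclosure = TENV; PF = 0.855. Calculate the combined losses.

707 W

P_in = V·I·cosφ = 220×14.5×0.855 = 2727 W
P_out = 2020 W
Losses = P_in − P_out = 2727 − 2020 = 707 W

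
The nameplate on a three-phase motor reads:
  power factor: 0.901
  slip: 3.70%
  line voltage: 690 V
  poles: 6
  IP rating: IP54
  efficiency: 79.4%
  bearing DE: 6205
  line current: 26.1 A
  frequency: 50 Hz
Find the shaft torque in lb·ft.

P_in = √3·V·I·cosφ = 1.732 × 690 × 26.1 × 0.901 = 28104 W
P_out = η·P_in = 0.794 × 28104 = 22315 W
n_s = 120×50/6 = 1000 rpm; n = 1000×(1−0.037) = 963 rpm
ω = 2π×963/60 = 100.8 rad/s
τ = P_out/ω = 22315/100.8 = 221.4 N·m
In lb·ft: 221.4/1.356 = 163 lb·ft

163 lb·ft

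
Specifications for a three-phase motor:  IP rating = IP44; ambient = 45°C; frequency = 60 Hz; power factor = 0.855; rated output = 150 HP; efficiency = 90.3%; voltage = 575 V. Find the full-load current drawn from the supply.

P_out = 150 × 746 = 111900 W
P_in = P_out / η = 111900 / 0.903 = 123920 W
I_L = P_in / (√3·V_L·cosφ) = 123920 / (1.732 × 575 × 0.855) = 146 A

146 A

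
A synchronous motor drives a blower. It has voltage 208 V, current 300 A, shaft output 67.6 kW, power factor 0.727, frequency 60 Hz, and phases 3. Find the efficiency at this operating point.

P_out = 67.6 kW = 67600 W
P_in = √3·V_L·I_L·cosφ = 1.732 × 208 × 300 × 0.727 = 78572 W
η = P_out / P_in = 67600 / 78572 = 0.860 = 86.0%

86.0 %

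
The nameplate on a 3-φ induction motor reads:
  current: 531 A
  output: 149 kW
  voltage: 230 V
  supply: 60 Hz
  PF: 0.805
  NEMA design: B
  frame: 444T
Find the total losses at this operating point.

P_in = √3·V·I·cosφ = 1.732×230×531×0.805 = 170281 W
P_out = 149000 W
Losses = P_in − P_out = 170281 − 149000 = 21281 W

21300 W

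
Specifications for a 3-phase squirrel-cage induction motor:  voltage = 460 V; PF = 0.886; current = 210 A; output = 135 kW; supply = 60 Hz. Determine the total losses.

13200 W

P_in = √3·V·I·cosφ = 1.732×460×210×0.886 = 148238 W
P_out = 135000 W
Losses = P_in − P_out = 148238 − 135000 = 13238 W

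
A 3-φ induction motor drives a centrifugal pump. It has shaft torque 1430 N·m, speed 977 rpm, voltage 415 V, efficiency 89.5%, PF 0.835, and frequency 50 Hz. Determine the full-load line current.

ω = 2π×977/60 = 102.3 rad/s; P_out = τω = 1430 × 102.3 = 146289 W
P_in = P_out / η = 146289 / 0.895 = 163451 W
I_L = P_in / (√3·V_L·cosφ) = 163451 / (1.732 × 415 × 0.835) = 272 A

272 A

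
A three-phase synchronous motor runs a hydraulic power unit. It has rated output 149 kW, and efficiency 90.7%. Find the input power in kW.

164 kW

P_out = 149000 W
P_in = P_out/η = 149000/0.907 = 164278 W = 164 kW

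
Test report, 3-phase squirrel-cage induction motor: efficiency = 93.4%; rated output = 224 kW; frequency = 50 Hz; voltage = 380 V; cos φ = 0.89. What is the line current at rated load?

P_out = 224 kW = 224000 W
P_in = P_out / η = 224000 / 0.934 = 239829 W
I_L = P_in / (√3·V_L·cosφ) = 239829 / (1.732 × 380 × 0.89) = 409 A

409 A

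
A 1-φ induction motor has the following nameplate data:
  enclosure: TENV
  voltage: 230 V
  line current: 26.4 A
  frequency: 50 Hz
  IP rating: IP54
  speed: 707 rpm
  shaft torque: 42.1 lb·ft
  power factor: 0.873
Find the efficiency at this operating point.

τ = 42.1 lb·ft × 1.356 = 57.09 N·m
ω = 2π × 707/60 = 74.04 rad/s; P_out = τω = 57.09 × 74.04 = 4227 W
P_in = V·I·cosφ = 230 × 26.4 × 0.873 = 5301 W
η = P_out / P_in = 4227 / 5301 = 0.797 = 79.7%

79.7 %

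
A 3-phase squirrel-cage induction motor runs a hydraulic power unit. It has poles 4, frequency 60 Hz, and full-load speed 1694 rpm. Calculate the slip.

n_s = 120f/p = 120×60/4 = 1800 rpm
s = (n_s − n)/n_s = (1800 − 1694)/1800 = 0.0589

5.9 %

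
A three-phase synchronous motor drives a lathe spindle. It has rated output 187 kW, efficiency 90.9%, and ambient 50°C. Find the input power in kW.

P_out = 187000 W
P_in = P_out/η = 187000/0.909 = 205721 W = 206 kW

206 kW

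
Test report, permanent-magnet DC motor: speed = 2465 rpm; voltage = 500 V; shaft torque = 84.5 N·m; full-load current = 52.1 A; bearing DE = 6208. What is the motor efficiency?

ω = 2π × 2465/60 = 258.1 rad/s; P_out = τω = 84.5 × 258.1 = 21809 W
P_in = V·I = 500 × 52.1 = 26050 W
η = P_out / P_in = 21809 / 26050 = 0.837 = 83.7%

83.7 %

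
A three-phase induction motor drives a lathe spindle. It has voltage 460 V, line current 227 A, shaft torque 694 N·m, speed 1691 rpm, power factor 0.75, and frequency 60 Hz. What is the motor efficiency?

ω = 2π × 1691/60 = 177.1 rad/s; P_out = τω = 694 × 177.1 = 122907 W
P_in = √3·V_L·I_L·cosφ = 1.732 × 460 × 227 × 0.75 = 135642 W
η = P_out / P_in = 122907 / 135642 = 0.906 = 90.6%

90.6 %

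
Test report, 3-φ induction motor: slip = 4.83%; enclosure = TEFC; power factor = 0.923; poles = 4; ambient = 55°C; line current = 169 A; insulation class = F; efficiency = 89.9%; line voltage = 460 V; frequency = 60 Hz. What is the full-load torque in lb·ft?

P_in = √3·V·I·cosφ = 1.732 × 460 × 169 × 0.923 = 124278 W
P_out = η·P_in = 0.899 × 124278 = 111726 W
n_s = 120×60/4 = 1800 rpm; n = 1800×(1−0.0483) = 1713 rpm
ω = 2π×1713/60 = 179.4 rad/s
τ = P_out/ω = 111726/179.4 = 622.8 N·m
In lb·ft: 622.8/1.356 = 459 lb·ft

459 lb·ft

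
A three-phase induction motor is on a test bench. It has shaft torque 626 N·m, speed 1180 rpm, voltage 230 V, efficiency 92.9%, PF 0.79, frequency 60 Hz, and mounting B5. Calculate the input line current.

ω = 2π×1180/60 = 123.6 rad/s; P_out = τω = 626 × 123.6 = 77374 W
P_in = P_out / η = 77374 / 0.929 = 83287 W
I_L = P_in / (√3·V_L·cosφ) = 83287 / (1.732 × 230 × 0.79) = 265 A

265 A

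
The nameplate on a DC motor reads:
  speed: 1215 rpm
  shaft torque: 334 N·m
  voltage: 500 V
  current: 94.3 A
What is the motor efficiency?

ω = 2π × 1215/60 = 127.2 rad/s; P_out = τω = 334 × 127.2 = 42485 W
P_in = V·I = 500 × 94.3 = 47150 W
η = P_out / P_in = 42485 / 47150 = 0.901 = 90.1%

90.1 %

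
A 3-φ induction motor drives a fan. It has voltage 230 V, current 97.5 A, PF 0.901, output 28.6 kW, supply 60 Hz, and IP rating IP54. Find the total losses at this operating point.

6.4 kW

P_in = √3·V·I·cosφ = 1.732×230×97.5×0.901 = 34995 W
P_out = 28600 W
Losses = P_in − P_out = 34995 − 28600 = 6395 W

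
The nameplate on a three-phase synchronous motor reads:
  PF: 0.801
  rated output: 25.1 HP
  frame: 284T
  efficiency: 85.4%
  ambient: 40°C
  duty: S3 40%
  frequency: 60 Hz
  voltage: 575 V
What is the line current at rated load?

27.5 A

P_out = 25.1 × 746 = 18725 W
P_in = P_out / η = 18725 / 0.854 = 21926 W
I_L = P_in / (√3·V_L·cosφ) = 21926 / (1.732 × 575 × 0.801) = 27.5 A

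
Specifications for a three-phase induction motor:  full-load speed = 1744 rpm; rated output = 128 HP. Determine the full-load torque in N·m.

P_out = 128 × 746 = 95488 W
ω = 2π × 1744/60 = 182.6 rad/s
τ = P_out/ω = 95488/182.6 = 523 N·m

523 N·m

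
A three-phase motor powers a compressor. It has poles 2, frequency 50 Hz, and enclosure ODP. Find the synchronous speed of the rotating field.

3000 rpm

n_s = 120f/p = 120×50/2 = 3000 rpm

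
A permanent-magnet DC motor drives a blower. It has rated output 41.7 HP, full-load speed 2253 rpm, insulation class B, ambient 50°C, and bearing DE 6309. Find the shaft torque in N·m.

P_out = 41.7 × 746 = 31108 W
ω = 2π × 2253/60 = 235.9 rad/s
τ = P_out/ω = 31108/235.9 = 132 N·m

132 N·m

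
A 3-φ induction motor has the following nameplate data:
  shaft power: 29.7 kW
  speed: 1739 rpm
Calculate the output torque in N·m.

163 N·m

ω = 2π × 1739/60 = 182.1 rad/s
τ = P/ω = 29700/182.1 = 163 N·m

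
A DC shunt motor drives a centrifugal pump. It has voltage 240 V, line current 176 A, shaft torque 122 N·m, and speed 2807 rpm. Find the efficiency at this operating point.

84.9 %

ω = 2π × 2807/60 = 293.9 rad/s; P_out = τω = 122 × 293.9 = 35856 W
P_in = V·I = 240 × 176 = 42240 W
η = P_out / P_in = 35856 / 42240 = 0.849 = 84.9%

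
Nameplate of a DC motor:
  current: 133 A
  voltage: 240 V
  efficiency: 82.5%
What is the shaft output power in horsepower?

P_in = V·I = 240 × 133 = 31920 W
P_out = η·P_in = 0.825 × 31920 = 26334 W
= 26334/746 = 35.3 HP

35.3 HP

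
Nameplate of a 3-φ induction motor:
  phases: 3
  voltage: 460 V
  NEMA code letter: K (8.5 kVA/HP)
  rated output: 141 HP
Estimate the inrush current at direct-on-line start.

S_LR = 8.5 × 141 = 1198.5 kVA
I_LR = S_LR/(√3·V_L) = 1198500/(1.732×460) = 1500 A

1500 A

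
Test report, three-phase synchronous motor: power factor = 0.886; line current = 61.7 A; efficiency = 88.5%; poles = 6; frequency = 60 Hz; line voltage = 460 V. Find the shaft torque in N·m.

P_in = √3·V·I·cosφ = 1.732 × 460 × 61.7 × 0.886 = 43554 W
P_out = η·P_in = 0.885 × 43554 = 38545 W
n = n_s = 120×60/6 = 1200 rpm (synchronous)
ω = 2π×1200/60 = 125.7 rad/s
τ = P_out/ω = 38545/125.7 = 307 N·m

307 N·m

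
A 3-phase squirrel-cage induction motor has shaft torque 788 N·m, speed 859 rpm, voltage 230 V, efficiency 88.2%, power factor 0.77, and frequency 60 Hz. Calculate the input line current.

ω = 2π×859/60 = 89.95 rad/s; P_out = τω = 788 × 89.95 = 70881 W
P_in = P_out / η = 70881 / 0.882 = 80364 W
I_L = P_in / (√3·V_L·cosφ) = 80364 / (1.732 × 230 × 0.77) = 262 A

262 A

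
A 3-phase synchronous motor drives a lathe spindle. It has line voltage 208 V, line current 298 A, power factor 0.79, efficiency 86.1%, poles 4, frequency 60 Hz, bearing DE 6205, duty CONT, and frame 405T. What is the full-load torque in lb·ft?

P_in = √3·V·I·cosφ = 1.732 × 208 × 298 × 0.79 = 84811 W
P_out = η·P_in = 0.861 × 84811 = 73022 W
n = n_s = 120×60/4 = 1800 rpm (synchronous)
ω = 2π×1800/60 = 188.5 rad/s
τ = P_out/ω = 73022/188.5 = 387.4 N·m
In lb·ft: 387.4/1.356 = 286 lb·ft

286 lb·ft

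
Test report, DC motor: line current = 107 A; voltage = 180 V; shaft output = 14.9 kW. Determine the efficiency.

77.4 %

P_out = 14.9 kW = 14900 W
P_in = V·I = 180 × 107 = 19260 W
η = P_out / P_in = 14900 / 19260 = 0.774 = 77.4%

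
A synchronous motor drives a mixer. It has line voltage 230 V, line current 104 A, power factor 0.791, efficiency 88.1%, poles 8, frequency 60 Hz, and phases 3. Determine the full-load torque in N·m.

P_in = √3·V·I·cosφ = 1.732 × 230 × 104 × 0.791 = 32771 W
P_out = η·P_in = 0.881 × 32771 = 28871 W
n = n_s = 120×60/8 = 900 rpm (synchronous)
ω = 2π×900/60 = 94.25 rad/s
τ = P_out/ω = 28871/94.25 = 306 N·m

306 N·m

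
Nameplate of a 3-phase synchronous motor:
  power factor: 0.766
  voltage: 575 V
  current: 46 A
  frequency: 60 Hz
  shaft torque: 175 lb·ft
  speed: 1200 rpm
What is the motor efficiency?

τ = 175 lb·ft × 1.356 = 237.3 N·m
ω = 2π × 1200/60 = 125.7 rad/s; P_out = τω = 237.3 × 125.7 = 29829 W
P_in = √3·V_L·I_L·cosφ = 1.732 × 575 × 46 × 0.766 = 35092 W
η = P_out / P_in = 29829 / 35092 = 0.850 = 85.0%

85.0 %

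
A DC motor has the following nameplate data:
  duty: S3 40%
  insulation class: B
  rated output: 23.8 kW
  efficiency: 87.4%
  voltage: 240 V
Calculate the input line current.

113 A

P_out = 23.8 kW = 23800 W
P_in = P_out / η = 23800 / 0.874 = 27231 W
I = P_in / V = 27231 / 240 = 113 A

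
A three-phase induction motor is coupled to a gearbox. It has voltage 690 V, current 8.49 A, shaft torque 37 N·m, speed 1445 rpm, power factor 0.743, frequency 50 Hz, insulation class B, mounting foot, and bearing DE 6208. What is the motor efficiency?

ω = 2π × 1445/60 = 151.3 rad/s; P_out = τω = 37 × 151.3 = 5598 W
P_in = √3·V_L·I_L·cosφ = 1.732 × 690 × 8.49 × 0.743 = 7539 W
η = P_out / P_in = 5598 / 7539 = 0.743 = 74.3%

74.3 %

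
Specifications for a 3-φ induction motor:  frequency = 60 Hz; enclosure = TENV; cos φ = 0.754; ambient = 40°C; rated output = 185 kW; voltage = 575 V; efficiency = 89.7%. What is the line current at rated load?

275 A

P_out = 185 kW = 185000 W
P_in = P_out / η = 185000 / 0.897 = 206243 W
I_L = P_in / (√3·V_L·cosφ) = 206243 / (1.732 × 575 × 0.754) = 275 A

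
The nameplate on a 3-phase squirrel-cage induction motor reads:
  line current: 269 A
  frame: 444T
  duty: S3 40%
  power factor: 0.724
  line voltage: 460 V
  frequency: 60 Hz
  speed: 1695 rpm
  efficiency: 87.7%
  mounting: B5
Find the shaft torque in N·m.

767 N·m

P_in = √3·V·I·cosφ = 1.732 × 460 × 269 × 0.724 = 155166 W
P_out = η·P_in = 0.877 × 155166 = 136081 W
n = 1695 rpm
ω = 2π×1695/60 = 177.5 rad/s
τ = P_out/ω = 136081/177.5 = 767 N·m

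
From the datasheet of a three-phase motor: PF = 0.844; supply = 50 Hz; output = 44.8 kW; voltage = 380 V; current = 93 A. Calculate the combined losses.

6.86 kW

P_in = √3·V·I·cosφ = 1.732×380×93×0.844 = 51660 W
P_out = 44800 W
Losses = P_in − P_out = 51660 − 44800 = 6860 W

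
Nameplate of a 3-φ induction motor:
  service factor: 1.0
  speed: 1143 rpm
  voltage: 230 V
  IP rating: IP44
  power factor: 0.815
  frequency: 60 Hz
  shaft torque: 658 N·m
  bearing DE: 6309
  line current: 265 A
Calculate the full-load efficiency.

ω = 2π × 1143/60 = 119.7 rad/s; P_out = τω = 658 × 119.7 = 78763 W
P_in = √3·V_L·I_L·cosφ = 1.732 × 230 × 265 × 0.815 = 86036 W
η = P_out / P_in = 78763 / 86036 = 0.915 = 91.5%

91.5 %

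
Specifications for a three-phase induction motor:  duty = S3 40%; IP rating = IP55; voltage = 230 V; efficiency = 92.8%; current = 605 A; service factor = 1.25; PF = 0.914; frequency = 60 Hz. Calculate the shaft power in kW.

204 kW

P_in = √3·V·I·cosφ = 1.732 × 230 × 605 × 0.914 = 220281 W
P_out = η·P_in = 0.928 × 220281 = 204421 W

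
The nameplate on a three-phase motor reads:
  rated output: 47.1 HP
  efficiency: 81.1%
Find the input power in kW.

P_out = 47.1 × 746 = 35137 W
P_in = P_out/η = 35137/0.811 = 43326 W = 43.3 kW

43.3 kW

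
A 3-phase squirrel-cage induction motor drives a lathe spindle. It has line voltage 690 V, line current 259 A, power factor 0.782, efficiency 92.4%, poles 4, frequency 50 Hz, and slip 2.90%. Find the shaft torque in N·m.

1470 N·m

P_in = √3·V·I·cosφ = 1.732 × 690 × 259 × 0.782 = 242049 W
P_out = η·P_in = 0.924 × 242049 = 223653 W
n_s = 120×50/4 = 1500 rpm; n = 1500×(1−0.029) = 1457 rpm
ω = 2π×1457/60 = 152.6 rad/s
τ = P_out/ω = 223653/152.6 = 1470 N·m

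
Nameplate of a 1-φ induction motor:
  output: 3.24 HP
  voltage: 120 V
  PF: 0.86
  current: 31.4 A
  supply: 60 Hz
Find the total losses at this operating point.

823 W

P_in = V·I·cosφ = 120×31.4×0.86 = 3240 W
P_out = 3.24×746 = 2417 W
Losses = P_in − P_out = 3240 − 2417 = 823 W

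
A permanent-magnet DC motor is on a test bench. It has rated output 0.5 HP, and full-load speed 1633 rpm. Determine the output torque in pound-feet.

1.61 lb·ft

P_out = 0.5 × 746 = 373 W
ω = 2π × 1633/60 = 171 rad/s
τ = P_out/ω = 373/171 = 2.181 N·m
In lb·ft: 2.181/1.356 = 1.61 lb·ft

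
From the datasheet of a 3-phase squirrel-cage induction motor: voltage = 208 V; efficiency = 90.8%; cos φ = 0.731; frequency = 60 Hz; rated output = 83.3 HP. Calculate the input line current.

P_out = 83.3 × 746 = 62142 W
P_in = P_out / η = 62142 / 0.908 = 68438 W
I_L = P_in / (√3·V_L·cosφ) = 68438 / (1.732 × 208 × 0.731) = 260 A

260 A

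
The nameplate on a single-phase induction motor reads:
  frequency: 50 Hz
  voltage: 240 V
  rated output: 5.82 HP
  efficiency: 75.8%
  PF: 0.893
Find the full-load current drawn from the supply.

26.7 A

P_out = 5.82 × 746 = 4342 W
P_in = P_out / η = 4342 / 0.758 = 5728 W
I = P_in / (V·cosφ) = 5728 / (240 × 0.893) = 26.7 A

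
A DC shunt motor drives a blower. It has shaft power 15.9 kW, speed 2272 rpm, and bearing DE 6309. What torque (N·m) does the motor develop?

66.8 N·m

ω = 2π × 2272/60 = 237.9 rad/s
τ = P/ω = 15900/237.9 = 66.8 N·m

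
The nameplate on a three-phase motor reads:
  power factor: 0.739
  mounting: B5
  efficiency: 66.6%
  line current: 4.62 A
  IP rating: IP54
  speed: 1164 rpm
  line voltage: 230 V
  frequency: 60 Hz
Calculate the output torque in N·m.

P_in = √3·V·I·cosφ = 1.732 × 230 × 4.62 × 0.739 = 1360 W
P_out = η·P_in = 0.666 × 1360 = 906 W
n = 1164 rpm
ω = 2π×1164/60 = 121.9 rad/s
τ = P_out/ω = 906/121.9 = 7.43 N·m

7.43 N·m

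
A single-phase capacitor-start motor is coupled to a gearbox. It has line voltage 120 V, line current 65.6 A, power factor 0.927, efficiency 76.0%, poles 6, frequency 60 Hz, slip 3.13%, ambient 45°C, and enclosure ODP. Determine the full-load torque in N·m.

P_in = V·I·cosφ = 120 × 65.6 × 0.927 = 7297 W
P_out = η·P_in = 0.76 × 7297 = 5546 W
n_s = 120×60/6 = 1200 rpm; n = 1200×(1−0.0313) = 1162 rpm
ω = 2π×1162/60 = 121.7 rad/s
τ = P_out/ω = 5546/121.7 = 45.6 N·m

45.6 N·m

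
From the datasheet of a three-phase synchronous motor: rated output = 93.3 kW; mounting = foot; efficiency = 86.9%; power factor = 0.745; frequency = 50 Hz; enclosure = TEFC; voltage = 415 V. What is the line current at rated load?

200 A

P_out = 93.3 kW = 93300 W
P_in = P_out / η = 93300 / 0.869 = 107365 W
I_L = P_in / (√3·V_L·cosφ) = 107365 / (1.732 × 415 × 0.745) = 200 A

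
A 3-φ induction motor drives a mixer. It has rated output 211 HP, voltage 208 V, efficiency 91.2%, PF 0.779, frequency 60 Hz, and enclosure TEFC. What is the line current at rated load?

P_out = 211 × 746 = 157406 W
P_in = P_out / η = 157406 / 0.912 = 172594 W
I_L = P_in / (√3·V_L·cosφ) = 172594 / (1.732 × 208 × 0.779) = 615 A

615 A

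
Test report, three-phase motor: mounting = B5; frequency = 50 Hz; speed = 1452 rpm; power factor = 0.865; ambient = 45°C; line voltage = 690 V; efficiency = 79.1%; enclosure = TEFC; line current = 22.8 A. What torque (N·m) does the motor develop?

123 N·m

P_in = √3·V·I·cosφ = 1.732 × 690 × 22.8 × 0.865 = 23569 W
P_out = η·P_in = 0.791 × 23569 = 18643 W
n = 1452 rpm
ω = 2π×1452/60 = 152.1 rad/s
τ = P_out/ω = 18643/152.1 = 123 N·m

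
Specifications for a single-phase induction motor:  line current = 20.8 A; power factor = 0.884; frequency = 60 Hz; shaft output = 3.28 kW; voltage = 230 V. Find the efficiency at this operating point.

P_out = 3.28 kW = 3280 W
P_in = V·I·cosφ = 230 × 20.8 × 0.884 = 4229 W
η = P_out / P_in = 3280 / 4229 = 0.776 = 77.6%

77.6 %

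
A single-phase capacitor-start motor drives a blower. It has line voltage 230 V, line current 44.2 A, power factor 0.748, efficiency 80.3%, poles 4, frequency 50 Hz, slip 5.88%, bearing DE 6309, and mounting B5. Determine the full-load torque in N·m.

41.3 N·m

P_in = V·I·cosφ = 230 × 44.2 × 0.748 = 7604 W
P_out = η·P_in = 0.803 × 7604 = 6106 W
n_s = 120×50/4 = 1500 rpm; n = 1500×(1−0.0588) = 1412 rpm
ω = 2π×1412/60 = 147.9 rad/s
τ = P_out/ω = 6106/147.9 = 41.3 N·m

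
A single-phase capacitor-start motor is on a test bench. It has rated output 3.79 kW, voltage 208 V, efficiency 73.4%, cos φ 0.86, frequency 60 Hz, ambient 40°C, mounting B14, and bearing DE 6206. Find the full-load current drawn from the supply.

28.9 A

P_out = 3.79 kW = 3790 W
P_in = P_out / η = 3790 / 0.734 = 5163 W
I = P_in / (V·cosφ) = 5163 / (208 × 0.86) = 28.9 A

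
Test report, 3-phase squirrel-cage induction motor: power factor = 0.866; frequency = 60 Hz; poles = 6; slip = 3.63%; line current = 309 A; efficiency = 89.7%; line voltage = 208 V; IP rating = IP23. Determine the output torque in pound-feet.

P_in = √3·V·I·cosφ = 1.732 × 208 × 309 × 0.866 = 96402 W
P_out = η·P_in = 0.897 × 96402 = 86473 W
n_s = 120×60/6 = 1200 rpm; n = 1200×(1−0.0363) = 1156 rpm
ω = 2π×1156/60 = 121.1 rad/s
τ = P_out/ω = 86473/121.1 = 714.1 N·m
In lb·ft: 714.1/1.356 = 527 lb·ft

527 lb·ft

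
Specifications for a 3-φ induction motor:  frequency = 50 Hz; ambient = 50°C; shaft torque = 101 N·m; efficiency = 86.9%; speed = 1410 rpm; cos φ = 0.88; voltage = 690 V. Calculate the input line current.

ω = 2π×1410/60 = 147.7 rad/s; P_out = τω = 101 × 147.7 = 14918 W
P_in = P_out / η = 14918 / 0.869 = 17167 W
I_L = P_in / (√3·V_L·cosφ) = 17167 / (1.732 × 690 × 0.88) = 16.3 A

16.3 A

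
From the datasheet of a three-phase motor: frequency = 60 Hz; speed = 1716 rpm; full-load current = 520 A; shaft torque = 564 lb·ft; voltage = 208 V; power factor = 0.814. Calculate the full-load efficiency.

90.1 %

τ = 564 lb·ft × 1.356 = 764.8 N·m
ω = 2π × 1716/60 = 179.7 rad/s; P_out = τω = 764.8 × 179.7 = 137435 W
P_in = √3·V_L·I_L·cosφ = 1.732 × 208 × 520 × 0.814 = 152489 W
η = P_out / P_in = 137435 / 152489 = 0.901 = 90.1%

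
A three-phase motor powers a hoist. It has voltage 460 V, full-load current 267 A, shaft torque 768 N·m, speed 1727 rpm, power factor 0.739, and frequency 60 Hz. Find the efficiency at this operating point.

ω = 2π × 1727/60 = 180.9 rad/s; P_out = τω = 768 × 180.9 = 138931 W
P_in = √3·V_L·I_L·cosφ = 1.732 × 460 × 267 × 0.739 = 157203 W
η = P_out / P_in = 138931 / 157203 = 0.884 = 88.4%

88.4 %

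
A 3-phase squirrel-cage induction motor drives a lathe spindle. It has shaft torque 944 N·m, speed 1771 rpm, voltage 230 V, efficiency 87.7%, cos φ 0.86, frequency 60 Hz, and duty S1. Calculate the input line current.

ω = 2π×1771/60 = 185.5 rad/s; P_out = τω = 944 × 185.5 = 175112 W
P_in = P_out / η = 175112 / 0.877 = 199672 W
I_L = P_in / (√3·V_L·cosφ) = 199672 / (1.732 × 230 × 0.86) = 583 A

583 A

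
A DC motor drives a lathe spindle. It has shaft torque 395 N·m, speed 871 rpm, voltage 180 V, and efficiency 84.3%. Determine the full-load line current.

ω = 2π×871/60 = 91.21 rad/s; P_out = τω = 395 × 91.21 = 36028 W
P_in = P_out / η = 36028 / 0.843 = 42738 W
I = P_in / V = 42738 / 180 = 237 A

237 A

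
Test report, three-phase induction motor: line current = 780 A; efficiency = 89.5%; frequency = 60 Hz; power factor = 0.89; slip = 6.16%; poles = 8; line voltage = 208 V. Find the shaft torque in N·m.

2530 N·m

P_in = √3·V·I·cosφ = 1.732 × 208 × 780 × 0.89 = 250090 W
P_out = η·P_in = 0.895 × 250090 = 223831 W
n_s = 120×60/8 = 900 rpm; n = 900×(1−0.0616) = 845 rpm
ω = 2π×845/60 = 88.49 rad/s
τ = P_out/ω = 223831/88.49 = 2530 N·m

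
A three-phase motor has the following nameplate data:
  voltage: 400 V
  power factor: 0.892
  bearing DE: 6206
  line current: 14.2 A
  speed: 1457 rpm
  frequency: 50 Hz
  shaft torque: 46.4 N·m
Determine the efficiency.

80.7 %

ω = 2π × 1457/60 = 152.6 rad/s; P_out = τω = 46.4 × 152.6 = 7081 W
P_in = √3·V_L·I_L·cosφ = 1.732 × 400 × 14.2 × 0.892 = 8775 W
η = P_out / P_in = 7081 / 8775 = 0.807 = 80.7%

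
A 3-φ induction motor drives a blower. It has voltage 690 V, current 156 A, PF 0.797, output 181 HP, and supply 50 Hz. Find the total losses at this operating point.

13.6 kW

P_in = √3·V·I·cosφ = 1.732×690×156×0.797 = 148587 W
P_out = 181×746 = 135026 W
Losses = P_in − P_out = 148587 − 135026 = 13561 W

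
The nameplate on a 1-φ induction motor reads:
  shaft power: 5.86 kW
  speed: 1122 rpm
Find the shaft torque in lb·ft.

ω = 2π × 1122/60 = 117.5 rad/s
τ = P/ω = 5860/117.5 = 49.87 N·m
In lb·ft: 49.87/1.356 = 36.8 lb·ft

36.8 lb·ft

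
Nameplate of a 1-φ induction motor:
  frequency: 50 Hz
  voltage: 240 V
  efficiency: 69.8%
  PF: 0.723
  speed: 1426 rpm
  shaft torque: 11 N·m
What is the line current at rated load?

13.6 A

ω = 2π×1426/60 = 149.3 rad/s; P_out = τω = 11 × 149.3 = 1642 W
P_in = P_out / η = 1642 / 0.698 = 2352 W
I = P_in / (V·cosφ) = 2352 / (240 × 0.723) = 13.6 A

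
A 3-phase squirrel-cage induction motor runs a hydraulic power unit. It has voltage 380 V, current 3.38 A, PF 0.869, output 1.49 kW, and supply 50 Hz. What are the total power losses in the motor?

P_in = √3·V·I·cosφ = 1.732×380×3.38×0.869 = 1933 W
P_out = 1490 W
Losses = P_in − P_out = 1933 − 1490 = 443 W

443 W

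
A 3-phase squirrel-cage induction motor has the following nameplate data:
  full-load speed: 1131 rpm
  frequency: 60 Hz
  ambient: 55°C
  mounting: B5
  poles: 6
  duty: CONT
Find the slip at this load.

5.8 %

n_s = 120f/p = 120×60/6 = 1200 rpm
s = (n_s − n)/n_s = (1200 − 1131)/1200 = 0.0575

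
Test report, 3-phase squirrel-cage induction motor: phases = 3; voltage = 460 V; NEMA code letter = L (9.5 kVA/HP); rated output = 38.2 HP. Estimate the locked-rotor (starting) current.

S_LR = 9.5 × 38.2 = 362.9 kVA
I_LR = S_LR/(√3·V_L) = 362900/(1.732×460) = 455 A

455 A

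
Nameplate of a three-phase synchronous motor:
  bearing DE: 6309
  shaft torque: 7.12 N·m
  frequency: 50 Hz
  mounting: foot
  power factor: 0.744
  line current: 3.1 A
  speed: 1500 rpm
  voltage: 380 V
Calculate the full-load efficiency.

73.7 %

ω = 2π × 1500/60 = 157.1 rad/s; P_out = τω = 7.12 × 157.1 = 1119 W
P_in = √3·V_L·I_L·cosφ = 1.732 × 380 × 3.1 × 0.744 = 1518 W
η = P_out / P_in = 1119 / 1518 = 0.737 = 73.7%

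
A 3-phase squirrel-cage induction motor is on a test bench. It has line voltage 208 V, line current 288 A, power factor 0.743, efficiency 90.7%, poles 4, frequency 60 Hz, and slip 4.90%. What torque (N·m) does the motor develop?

390 N·m

P_in = √3·V·I·cosφ = 1.732 × 208 × 288 × 0.743 = 77089 W
P_out = η·P_in = 0.907 × 77089 = 69920 W
n_s = 120×60/4 = 1800 rpm; n = 1800×(1−0.049) = 1712 rpm
ω = 2π×1712/60 = 179.3 rad/s
τ = P_out/ω = 69920/179.3 = 390 N·m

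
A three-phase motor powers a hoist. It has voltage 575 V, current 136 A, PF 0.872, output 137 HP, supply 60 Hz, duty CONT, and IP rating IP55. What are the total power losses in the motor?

P_in = √3·V·I·cosφ = 1.732×575×136×0.872 = 118106 W
P_out = 137×746 = 102202 W
Losses = P_in − P_out = 118106 − 102202 = 15904 W

15900 W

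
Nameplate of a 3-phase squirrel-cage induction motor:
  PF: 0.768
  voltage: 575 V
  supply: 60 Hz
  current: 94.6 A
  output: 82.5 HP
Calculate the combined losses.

10800 W

P_in = √3·V·I·cosφ = 1.732×575×94.6×0.768 = 72355 W
P_out = 82.5×746 = 61545 W
Losses = P_in − P_out = 72355 − 61545 = 10810 W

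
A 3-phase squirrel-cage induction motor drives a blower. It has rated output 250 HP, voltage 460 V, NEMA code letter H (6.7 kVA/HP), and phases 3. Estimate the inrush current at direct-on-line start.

S_LR = 6.7 × 250 = 1675 kVA
I_LR = S_LR/(√3·V_L) = 1675000/(1.732×460) = 2100 A

2100 A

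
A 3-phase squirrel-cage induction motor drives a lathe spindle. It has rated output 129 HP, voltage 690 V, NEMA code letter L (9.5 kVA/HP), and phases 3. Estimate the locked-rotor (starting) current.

S_LR = 9.5 × 129 = 1225.5 kVA
I_LR = S_LR/(√3·V_L) = 1225500/(1.732×690) = 1030 A

1030 A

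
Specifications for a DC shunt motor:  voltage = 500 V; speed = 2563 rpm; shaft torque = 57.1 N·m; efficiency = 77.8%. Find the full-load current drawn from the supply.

39.4 A

ω = 2π×2563/60 = 268.4 rad/s; P_out = τω = 57.1 × 268.4 = 15326 W
P_in = P_out / η = 15326 / 0.778 = 19699 W
I = P_in / V = 19699 / 500 = 39.4 A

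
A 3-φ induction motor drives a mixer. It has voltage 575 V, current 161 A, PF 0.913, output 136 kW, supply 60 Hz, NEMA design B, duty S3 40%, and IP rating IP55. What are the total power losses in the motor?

10.4 kW

P_in = √3·V·I·cosφ = 1.732×575×161×0.913 = 146390 W
P_out = 136000 W
Losses = P_in − P_out = 146390 − 136000 = 10390 W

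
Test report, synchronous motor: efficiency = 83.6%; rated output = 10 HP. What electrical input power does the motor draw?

P_out = 10 × 746 = 7460 W
P_in = P_out/η = 7460/0.836 = 8923 W = 8.92 kW

8.92 kW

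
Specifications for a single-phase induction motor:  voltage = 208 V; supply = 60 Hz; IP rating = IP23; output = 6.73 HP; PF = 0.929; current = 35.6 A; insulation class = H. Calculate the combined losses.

P_in = V·I·cosφ = 208×35.6×0.929 = 6879 W
P_out = 6.73×746 = 5021 W
Losses = P_in − P_out = 6879 − 5021 = 1858 W

1.86 kW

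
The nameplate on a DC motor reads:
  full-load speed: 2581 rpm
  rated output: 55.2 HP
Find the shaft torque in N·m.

P_out = 55.2 × 746 = 41179 W
ω = 2π × 2581/60 = 270.3 rad/s
τ = P_out/ω = 41179/270.3 = 152 N·m

152 N·m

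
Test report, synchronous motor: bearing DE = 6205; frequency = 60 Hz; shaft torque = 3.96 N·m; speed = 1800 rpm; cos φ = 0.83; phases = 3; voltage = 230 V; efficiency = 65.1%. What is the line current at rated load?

ω = 2π×1800/60 = 188.5 rad/s; P_out = τω = 3.96 × 188.5 = 746 W
P_in = P_out / η = 746 / 0.651 = 1146 W
I_L = P_in / (√3·V_L·cosφ) = 1146 / (1.732 × 230 × 0.83) = 3.47 A

3.47 A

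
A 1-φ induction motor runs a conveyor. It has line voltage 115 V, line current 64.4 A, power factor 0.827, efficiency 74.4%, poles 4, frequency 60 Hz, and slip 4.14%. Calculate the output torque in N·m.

P_in = V·I·cosφ = 115 × 64.4 × 0.827 = 6125 W
P_out = η·P_in = 0.744 × 6125 = 4557 W
n_s = 120×60/4 = 1800 rpm; n = 1800×(1−0.0414) = 1725 rpm
ω = 2π×1725/60 = 180.6 rad/s
τ = P_out/ω = 4557/180.6 = 25.2 N·m

25.2 N·m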